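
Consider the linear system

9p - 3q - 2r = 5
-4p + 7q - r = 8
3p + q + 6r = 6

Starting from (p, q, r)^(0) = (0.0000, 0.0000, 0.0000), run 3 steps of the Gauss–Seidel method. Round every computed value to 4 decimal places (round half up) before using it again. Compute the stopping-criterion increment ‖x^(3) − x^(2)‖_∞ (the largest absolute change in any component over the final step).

Iteration 1:
  p = (5 - (-3)·0.0000 - (-2)·0.0000) / (9) = 0.5556
  q = (8 - (-4)·0.5556 - (-1)·0.0000) / (7) = 1.4603
  r = (6 - (3)·0.5556 - (1)·1.4603) / (6) = 0.4788
Iteration 2:
  p = (5 - (-3)·1.4603 - (-2)·0.4788) / (9) = 1.1487
  q = (8 - (-4)·1.1487 - (-1)·0.4788) / (7) = 1.8677
  r = (6 - (3)·1.1487 - (1)·1.8677) / (6) = 0.1144
Iteration 3:
  p = (5 - (-3)·1.8677 - (-2)·0.1144) / (9) = 1.2035
  q = (8 - (-4)·1.2035 - (-1)·0.1144) / (7) = 1.8469
  r = (6 - (3)·1.2035 - (1)·1.8469) / (6) = 0.0904
Change: (0.0548, -0.0208, -0.0240) → max |·| = 0.0548

0.0548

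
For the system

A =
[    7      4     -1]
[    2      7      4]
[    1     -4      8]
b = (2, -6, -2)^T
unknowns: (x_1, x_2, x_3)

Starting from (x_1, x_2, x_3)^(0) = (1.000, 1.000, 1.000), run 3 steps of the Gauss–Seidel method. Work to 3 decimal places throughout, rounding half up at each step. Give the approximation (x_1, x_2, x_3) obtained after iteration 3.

(0.533, -0.628, -0.631)

Iteration 1:
  x_1 = (2 - (4)·1.000 - (-1)·1.000) / (7) = -0.143
  x_2 = (-6 - (2)·-0.143 - (4)·1.000) / (7) = -1.388
  x_3 = (-2 - (1)·-0.143 - (-4)·-1.388) / (8) = -0.926
Iteration 2:
  x_1 = (2 - (4)·-1.388 - (-1)·-0.926) / (7) = 0.947
  x_2 = (-6 - (2)·0.947 - (4)·-0.926) / (7) = -0.599
  x_3 = (-2 - (1)·0.947 - (-4)·-0.599) / (8) = -0.668
Iteration 3:
  x_1 = (2 - (4)·-0.599 - (-1)·-0.668) / (7) = 0.533
  x_2 = (-6 - (2)·0.533 - (4)·-0.668) / (7) = -0.628
  x_3 = (-2 - (1)·0.533 - (-4)·-0.628) / (8) = -0.631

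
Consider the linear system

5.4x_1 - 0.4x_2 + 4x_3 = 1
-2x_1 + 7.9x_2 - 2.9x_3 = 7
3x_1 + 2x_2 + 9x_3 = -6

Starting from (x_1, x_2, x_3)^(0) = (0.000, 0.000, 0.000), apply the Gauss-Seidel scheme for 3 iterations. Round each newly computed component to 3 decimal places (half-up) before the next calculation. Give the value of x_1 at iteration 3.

1.099

Iteration 1:
  x_1 = (1 - (-0.4)·0.000 - (4)·0.000) / (5.4) = 0.185
  x_2 = (7 - (-2)·0.185 - (-2.9)·0.000) / (7.9) = 0.933
  x_3 = (-6 - (3)·0.185 - (2)·0.933) / (9) = -0.936
Iteration 2:
  x_1 = (1 - (-0.4)·0.933 - (4)·-0.936) / (5.4) = 0.948
  x_2 = (7 - (-2)·0.948 - (-2.9)·-0.936) / (7.9) = 0.782
  x_3 = (-6 - (3)·0.948 - (2)·0.782) / (9) = -1.156
Iteration 3:
  x_1 = (1 - (-0.4)·0.782 - (4)·-1.156) / (5.4) = 1.099
  x_2 = (7 - (-2)·1.099 - (-2.9)·-1.156) / (7.9) = 0.740
  x_3 = (-6 - (3)·1.099 - (2)·0.740) / (9) = -1.197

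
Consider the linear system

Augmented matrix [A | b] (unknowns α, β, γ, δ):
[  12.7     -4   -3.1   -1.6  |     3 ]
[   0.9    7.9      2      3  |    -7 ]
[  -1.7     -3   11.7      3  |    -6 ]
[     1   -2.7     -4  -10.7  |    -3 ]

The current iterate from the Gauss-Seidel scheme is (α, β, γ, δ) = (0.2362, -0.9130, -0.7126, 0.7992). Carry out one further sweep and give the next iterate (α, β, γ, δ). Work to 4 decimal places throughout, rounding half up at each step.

(-0.1246, -0.9950, -0.9910, 0.8903)

One sweep:
  α = (3 - (-4)·-0.9130 - (-3.1)·-0.7126 - (-1.6)·0.7992) / (12.7) = -0.1246
  β = (-7 - (0.9)·-0.1246 - (2)·-0.7126 - (3)·0.7992) / (7.9) = -0.9950
  γ = (-6 - (-1.7)·-0.1246 - (-3)·-0.9950 - (3)·0.7992) / (11.7) = -0.9910
  δ = (-3 - (1)·-0.1246 - (-2.7)·-0.9950 - (-4)·-0.9910) / (-10.7) = 0.8903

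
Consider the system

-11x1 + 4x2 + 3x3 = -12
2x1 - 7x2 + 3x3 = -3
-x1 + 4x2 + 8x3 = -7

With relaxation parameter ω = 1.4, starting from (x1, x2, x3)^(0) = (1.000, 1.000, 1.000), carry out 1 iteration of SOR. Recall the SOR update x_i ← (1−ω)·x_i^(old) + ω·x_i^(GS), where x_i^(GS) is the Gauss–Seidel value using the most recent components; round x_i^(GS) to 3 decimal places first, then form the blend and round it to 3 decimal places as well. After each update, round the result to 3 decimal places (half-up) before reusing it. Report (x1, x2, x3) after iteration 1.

(2.018, 1.608, -2.398)

Iteration 1:
  x1: GS value = (-12 - (4)·1.000 - (3)·1.000) / (-11) = 1.727;  x1 ← (1−ω)·1.000 + ω·1.727 = 2.018
  x2: GS value = (-3 - (2)·2.018 - (3)·1.000) / (-7) = 1.434;  x2 ← (1−ω)·1.000 + ω·1.434 = 1.608
  x3: GS value = (-7 - (-1)·2.018 - (4)·1.608) / (8) = -1.427;  x3 ← (1−ω)·1.000 + ω·-1.427 = -2.398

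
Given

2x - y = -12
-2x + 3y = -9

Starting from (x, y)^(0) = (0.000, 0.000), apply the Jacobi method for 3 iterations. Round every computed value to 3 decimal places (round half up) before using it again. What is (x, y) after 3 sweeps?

(-9.500, -8.000)

Iteration 1:
  x = (-12 - (-1)·0.000) / (2) = -6.000
  y = (-9 - (-2)·0.000) / (3) = -3.000
Iteration 2:
  x = (-12 - (-1)·-3.000) / (2) = -7.500
  y = (-9 - (-2)·-6.000) / (3) = -7.000
Iteration 3:
  x = (-12 - (-1)·-7.000) / (2) = -9.500
  y = (-9 - (-2)·-7.500) / (3) = -8.000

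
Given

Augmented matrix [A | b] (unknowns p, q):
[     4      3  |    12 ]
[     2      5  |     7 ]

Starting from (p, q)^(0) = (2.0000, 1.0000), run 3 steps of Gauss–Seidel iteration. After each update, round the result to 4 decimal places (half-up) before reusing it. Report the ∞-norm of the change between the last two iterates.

0.1125

Iteration 1:
  p = (12 - (3)·1.0000) / (4) = 2.2500
  q = (7 - (2)·2.2500) / (5) = 0.5000
Iteration 2:
  p = (12 - (3)·0.5000) / (4) = 2.6250
  q = (7 - (2)·2.6250) / (5) = 0.3500
Iteration 3:
  p = (12 - (3)·0.3500) / (4) = 2.7375
  q = (7 - (2)·2.7375) / (5) = 0.3050
Change: (0.1125, -0.0450) → max |·| = 0.1125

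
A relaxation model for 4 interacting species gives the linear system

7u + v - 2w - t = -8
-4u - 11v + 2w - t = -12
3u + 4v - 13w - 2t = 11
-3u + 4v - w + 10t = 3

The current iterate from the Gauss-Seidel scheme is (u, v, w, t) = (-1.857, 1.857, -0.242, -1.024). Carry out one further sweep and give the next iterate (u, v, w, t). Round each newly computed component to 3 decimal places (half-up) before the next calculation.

(-1.624, 1.731, -0.531, -0.933)

One sweep:
  u = (-8 - (1)·1.857 - (-2)·-0.242 - (-1)·-1.024) / (7) = -1.624
  v = (-12 - (-4)·-1.624 - (2)·-0.242 - (-1)·-1.024) / (-11) = 1.731
  w = (11 - (3)·-1.624 - (4)·1.731 - (-2)·-1.024) / (-13) = -0.531
  t = (3 - (-3)·-1.624 - (4)·1.731 - (-1)·-0.531) / (10) = -0.933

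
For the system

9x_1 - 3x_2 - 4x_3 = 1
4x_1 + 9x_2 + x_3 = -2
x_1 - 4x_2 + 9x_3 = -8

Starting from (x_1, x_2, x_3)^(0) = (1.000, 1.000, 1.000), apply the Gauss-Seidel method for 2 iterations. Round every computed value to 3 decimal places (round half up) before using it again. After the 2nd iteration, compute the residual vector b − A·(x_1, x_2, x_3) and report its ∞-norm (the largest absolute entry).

5.341

Iteration 1:
  x_1 = (1 - (-3)·1.000 - (-4)·1.000) / (9) = 0.889
  x_2 = (-2 - (4)·0.889 - (1)·1.000) / (9) = -0.728
  x_3 = (-8 - (1)·0.889 - (-4)·-0.728) / (9) = -1.311
Iteration 2:
  x_1 = (1 - (-3)·-0.728 - (-4)·-1.311) / (9) = -0.714
  x_2 = (-2 - (4)·-0.714 - (1)·-1.311) / (9) = 0.241
  x_3 = (-8 - (1)·-0.714 - (-4)·0.241) / (9) = -0.702
Residual b − A·x = (5.341, -0.611, -0.004); ∞-norm = 5.341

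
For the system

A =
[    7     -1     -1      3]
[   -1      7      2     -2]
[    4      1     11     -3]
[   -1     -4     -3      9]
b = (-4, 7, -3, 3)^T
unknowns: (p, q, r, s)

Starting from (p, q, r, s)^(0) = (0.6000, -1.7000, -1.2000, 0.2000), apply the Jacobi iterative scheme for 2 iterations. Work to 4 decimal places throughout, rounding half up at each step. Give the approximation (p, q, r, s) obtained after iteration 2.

(-0.0756, 0.7116, -0.2243, 0.7807)

Iteration 1:
  p = (-4 - (-1)·-1.7000 - (-1)·-1.2000 - (3)·0.2000) / (7) = -1.0714
  q = (7 - (-1)·0.6000 - (2)·-1.2000 - (-2)·0.2000) / (7) = 1.4857
  r = (-3 - (4)·0.6000 - (1)·-1.7000 - (-3)·0.2000) / (11) = -0.2818
  s = (3 - (-1)·0.6000 - (-4)·-1.7000 - (-3)·-1.2000) / (9) = -0.7556
Iteration 2:
  p = (-4 - (-1)·1.4857 - (-1)·-0.2818 - (3)·-0.7556) / (7) = -0.0756
  q = (7 - (-1)·-1.0714 - (2)·-0.2818 - (-2)·-0.7556) / (7) = 0.7116
  r = (-3 - (4)·-1.0714 - (1)·1.4857 - (-3)·-0.7556) / (11) = -0.2243
  s = (3 - (-1)·-1.0714 - (-4)·1.4857 - (-3)·-0.2818) / (9) = 0.7807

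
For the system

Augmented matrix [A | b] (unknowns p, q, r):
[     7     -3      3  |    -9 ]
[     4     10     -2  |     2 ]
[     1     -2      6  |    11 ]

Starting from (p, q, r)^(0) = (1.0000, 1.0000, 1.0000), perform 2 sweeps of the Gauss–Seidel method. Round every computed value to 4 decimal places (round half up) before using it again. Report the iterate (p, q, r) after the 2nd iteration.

Iteration 1:
  p = (-9 - (-3)·1.0000 - (3)·1.0000) / (7) = -1.2857
  q = (2 - (4)·-1.2857 - (-2)·1.0000) / (10) = 0.9143
  r = (11 - (1)·-1.2857 - (-2)·0.9143) / (6) = 2.3524
Iteration 2:
  p = (-9 - (-3)·0.9143 - (3)·2.3524) / (7) = -1.9020
  q = (2 - (4)·-1.9020 - (-2)·2.3524) / (10) = 1.4313
  r = (11 - (1)·-1.9020 - (-2)·1.4313) / (6) = 2.6274

(-1.9020, 1.4313, 2.6274)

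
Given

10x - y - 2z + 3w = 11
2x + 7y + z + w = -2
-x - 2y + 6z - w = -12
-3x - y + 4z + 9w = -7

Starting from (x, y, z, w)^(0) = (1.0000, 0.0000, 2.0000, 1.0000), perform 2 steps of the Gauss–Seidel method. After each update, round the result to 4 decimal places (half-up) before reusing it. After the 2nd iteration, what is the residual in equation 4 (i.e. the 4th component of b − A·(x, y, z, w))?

Iteration 1:
  x = (11 - (-1)·0.0000 - (-2)·2.0000 - (3)·1.0000) / (10) = 1.2000
  y = (-2 - (2)·1.2000 - (1)·2.0000 - (1)·1.0000) / (7) = -1.0571
  z = (-12 - (-1)·1.2000 - (-2)·-1.0571 - (-1)·1.0000) / (6) = -1.9857
  w = (-7 - (-3)·1.2000 - (-1)·-1.0571 - (4)·-1.9857) / (9) = 0.3873
Iteration 2:
  x = (11 - (-1)·-1.0571 - (-2)·-1.9857 - (3)·0.3873) / (10) = 0.4810
  y = (-2 - (2)·0.4810 - (1)·-1.9857 - (1)·0.3873) / (7) = -0.1948
  z = (-12 - (-1)·0.4810 - (-2)·-0.1948 - (-1)·0.3873) / (6) = -1.9202
  w = (-7 - (-3)·0.4810 - (-1)·-0.1948 - (4)·-1.9202) / (9) = 0.2143
Residual b − A·x = (1.5119, 0.1075, -0.1731, 0.0003)

0.0003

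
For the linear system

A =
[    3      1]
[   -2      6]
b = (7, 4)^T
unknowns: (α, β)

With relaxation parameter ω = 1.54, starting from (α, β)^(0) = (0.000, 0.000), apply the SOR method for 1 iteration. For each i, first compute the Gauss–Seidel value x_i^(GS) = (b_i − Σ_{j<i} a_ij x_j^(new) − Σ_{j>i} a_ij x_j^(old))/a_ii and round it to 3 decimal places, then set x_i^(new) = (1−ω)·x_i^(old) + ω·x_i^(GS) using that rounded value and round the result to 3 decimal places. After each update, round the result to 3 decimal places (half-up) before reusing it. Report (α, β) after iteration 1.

Iteration 1:
  α: GS value = (7 - (1)·0.000) / (3) = 2.333;  α ← (1−ω)·0.000 + ω·2.333 = 3.593
  β: GS value = (4 - (-2)·3.593) / (6) = 1.864;  β ← (1−ω)·0.000 + ω·1.864 = 2.871

(3.593, 2.871)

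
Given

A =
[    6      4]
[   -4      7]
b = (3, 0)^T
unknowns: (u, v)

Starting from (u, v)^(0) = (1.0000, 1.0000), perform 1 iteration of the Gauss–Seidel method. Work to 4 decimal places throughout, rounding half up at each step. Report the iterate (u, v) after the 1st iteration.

Iteration 1:
  u = (3 - (4)·1.0000) / (6) = -0.1667
  v = (0 - (-4)·-0.1667) / (7) = -0.0953

(-0.1667, -0.0953)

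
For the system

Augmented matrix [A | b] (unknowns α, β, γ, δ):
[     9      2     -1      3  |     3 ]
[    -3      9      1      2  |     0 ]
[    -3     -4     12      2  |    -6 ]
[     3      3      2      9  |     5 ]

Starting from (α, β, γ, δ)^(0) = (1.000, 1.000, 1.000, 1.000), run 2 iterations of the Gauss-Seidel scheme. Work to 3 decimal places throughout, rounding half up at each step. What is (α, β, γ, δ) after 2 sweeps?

(0.025, -0.100, -0.677, 0.731)

Iteration 1:
  α = (3 - (2)·1.000 - (-1)·1.000 - (3)·1.000) / (9) = -0.111
  β = (0 - (-3)·-0.111 - (1)·1.000 - (2)·1.000) / (9) = -0.370
  γ = (-6 - (-3)·-0.111 - (-4)·-0.370 - (2)·1.000) / (12) = -0.818
  δ = (5 - (3)·-0.111 - (3)·-0.370 - (2)·-0.818) / (9) = 0.898
Iteration 2:
  α = (3 - (2)·-0.370 - (-1)·-0.818 - (3)·0.898) / (9) = 0.025
  β = (0 - (-3)·0.025 - (1)·-0.818 - (2)·0.898) / (9) = -0.100
  γ = (-6 - (-3)·0.025 - (-4)·-0.100 - (2)·0.898) / (12) = -0.677
  δ = (5 - (3)·0.025 - (3)·-0.100 - (2)·-0.677) / (9) = 0.731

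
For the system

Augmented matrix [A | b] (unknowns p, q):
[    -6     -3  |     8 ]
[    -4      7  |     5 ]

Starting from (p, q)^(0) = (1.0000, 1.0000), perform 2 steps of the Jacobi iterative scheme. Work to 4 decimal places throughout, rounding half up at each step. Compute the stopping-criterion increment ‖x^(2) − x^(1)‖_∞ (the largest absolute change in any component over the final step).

1.6190

Iteration 1:
  p = (8 - (-3)·1.0000) / (-6) = -1.8333
  q = (5 - (-4)·1.0000) / (7) = 1.2857
Iteration 2:
  p = (8 - (-3)·1.2857) / (-6) = -1.9762
  q = (5 - (-4)·-1.8333) / (7) = -0.3333
Change: (-0.1429, -1.6190) → max |·| = 1.6190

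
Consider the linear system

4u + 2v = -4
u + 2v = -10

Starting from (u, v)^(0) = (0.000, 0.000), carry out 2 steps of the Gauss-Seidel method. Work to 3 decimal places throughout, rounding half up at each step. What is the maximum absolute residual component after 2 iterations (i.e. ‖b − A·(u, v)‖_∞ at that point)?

2.250

Iteration 1:
  u = (-4 - (2)·0.000) / (4) = -1.000
  v = (-10 - (1)·-1.000) / (2) = -4.500
Iteration 2:
  u = (-4 - (2)·-4.500) / (4) = 1.250
  v = (-10 - (1)·1.250) / (2) = -5.625
Residual b − A·x = (2.250, 0.000); ∞-norm = 2.250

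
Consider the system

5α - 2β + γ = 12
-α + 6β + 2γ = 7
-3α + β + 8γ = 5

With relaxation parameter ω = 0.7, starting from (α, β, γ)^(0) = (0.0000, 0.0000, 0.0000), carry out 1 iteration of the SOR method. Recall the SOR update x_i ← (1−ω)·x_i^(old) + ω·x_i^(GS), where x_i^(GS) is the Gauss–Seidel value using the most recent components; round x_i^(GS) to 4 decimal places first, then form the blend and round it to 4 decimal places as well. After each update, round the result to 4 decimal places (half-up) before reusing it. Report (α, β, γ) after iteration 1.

(1.6800, 1.0127, 0.7899)

Iteration 1:
  α: GS value = (12 - (-2)·0.0000 - (1)·0.0000) / (5) = 2.4000;  α ← (1−ω)·0.0000 + ω·2.4000 = 1.6800
  β: GS value = (7 - (-1)·1.6800 - (2)·0.0000) / (6) = 1.4467;  β ← (1−ω)·0.0000 + ω·1.4467 = 1.0127
  γ: GS value = (5 - (-3)·1.6800 - (1)·1.0127) / (8) = 1.1284;  γ ← (1−ω)·0.0000 + ω·1.1284 = 0.7899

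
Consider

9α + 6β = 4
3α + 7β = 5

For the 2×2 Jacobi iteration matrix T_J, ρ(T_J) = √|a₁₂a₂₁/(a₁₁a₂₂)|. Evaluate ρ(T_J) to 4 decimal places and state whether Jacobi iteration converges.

a₁₂a₂₁/(a₁₁a₂₂) = (6)·(3) / ((9)·(7)) = 0.285714
ρ = √|0.285714| = √0.285714 = 0.5345
ρ < 1, so Jacobi converges

0.5345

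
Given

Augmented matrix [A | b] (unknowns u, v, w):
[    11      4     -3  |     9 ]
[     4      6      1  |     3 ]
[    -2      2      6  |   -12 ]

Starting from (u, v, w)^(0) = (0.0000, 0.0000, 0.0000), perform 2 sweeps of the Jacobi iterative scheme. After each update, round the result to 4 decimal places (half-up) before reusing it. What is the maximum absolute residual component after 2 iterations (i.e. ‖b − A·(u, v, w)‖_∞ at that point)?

2.8029

Iteration 1:
  u = (9 - (4)·0.0000 - (-3)·0.0000) / (11) = 0.8182
  v = (3 - (4)·0.0000 - (1)·0.0000) / (6) = 0.5000
  w = (-12 - (-2)·0.0000 - (2)·0.0000) / (6) = -2.0000
Iteration 2:
  u = (9 - (4)·0.5000 - (-3)·-2.0000) / (11) = 0.0909
  v = (3 - (4)·0.8182 - (1)·-2.0000) / (6) = 0.2879
  w = (-12 - (-2)·0.8182 - (2)·0.5000) / (6) = -1.8939
Residual b − A·x = (1.1668, 2.8029, -1.0306); ∞-norm = 2.8029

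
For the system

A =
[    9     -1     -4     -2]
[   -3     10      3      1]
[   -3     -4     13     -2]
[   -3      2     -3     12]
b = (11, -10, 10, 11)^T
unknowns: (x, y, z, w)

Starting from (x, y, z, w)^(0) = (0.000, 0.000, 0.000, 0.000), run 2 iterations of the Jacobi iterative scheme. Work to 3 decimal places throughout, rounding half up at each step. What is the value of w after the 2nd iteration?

1.581

Iteration 1:
  x = (11 - (-1)·0.000 - (-4)·0.000 - (-2)·0.000) / (9) = 1.222
  y = (-10 - (-3)·0.000 - (3)·0.000 - (1)·0.000) / (10) = -1.000
  z = (10 - (-3)·0.000 - (-4)·0.000 - (-2)·0.000) / (13) = 0.769
  w = (11 - (-3)·0.000 - (2)·0.000 - (-3)·0.000) / (12) = 0.917
Iteration 2:
  x = (11 - (-1)·-1.000 - (-4)·0.769 - (-2)·0.917) / (9) = 1.657
  y = (-10 - (-3)·1.222 - (3)·0.769 - (1)·0.917) / (10) = -0.956
  z = (10 - (-3)·1.222 - (-4)·-1.000 - (-2)·0.917) / (13) = 0.885
  w = (11 - (-3)·1.222 - (2)·-1.000 - (-3)·0.769) / (12) = 1.581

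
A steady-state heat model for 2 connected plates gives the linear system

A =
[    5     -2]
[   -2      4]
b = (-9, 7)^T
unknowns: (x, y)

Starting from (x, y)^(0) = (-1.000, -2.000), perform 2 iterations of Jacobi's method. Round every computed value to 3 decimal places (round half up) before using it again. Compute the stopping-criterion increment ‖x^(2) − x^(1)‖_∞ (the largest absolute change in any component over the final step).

1.300

Iteration 1:
  x = (-9 - (-2)·-2.000) / (5) = -2.600
  y = (7 - (-2)·-1.000) / (4) = 1.250
Iteration 2:
  x = (-9 - (-2)·1.250) / (5) = -1.300
  y = (7 - (-2)·-2.600) / (4) = 0.450
Change: (1.300, -0.800) → max |·| = 1.300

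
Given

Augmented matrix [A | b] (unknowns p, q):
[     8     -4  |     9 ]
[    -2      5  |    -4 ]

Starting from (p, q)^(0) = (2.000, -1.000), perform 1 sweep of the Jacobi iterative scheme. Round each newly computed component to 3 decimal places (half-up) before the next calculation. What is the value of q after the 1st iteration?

0.000

Iteration 1:
  p = (9 - (-4)·-1.000) / (8) = 0.625
  q = (-4 - (-2)·2.000) / (5) = 0.000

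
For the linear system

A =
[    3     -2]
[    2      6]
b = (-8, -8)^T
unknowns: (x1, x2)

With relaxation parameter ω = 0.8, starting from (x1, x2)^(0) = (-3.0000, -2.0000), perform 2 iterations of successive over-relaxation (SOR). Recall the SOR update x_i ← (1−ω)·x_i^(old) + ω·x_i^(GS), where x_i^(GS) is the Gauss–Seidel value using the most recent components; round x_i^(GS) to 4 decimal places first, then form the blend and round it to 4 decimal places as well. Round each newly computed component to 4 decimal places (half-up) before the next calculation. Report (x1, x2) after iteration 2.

Iteration 1:
  x1: GS value = (-8 - (-2)·-2.0000) / (3) = -4.0000;  x1 ← (1−ω)·-3.0000 + ω·-4.0000 = -3.8000
  x2: GS value = (-8 - (2)·-3.8000) / (6) = -0.0667;  x2 ← (1−ω)·-2.0000 + ω·-0.0667 = -0.4534
Iteration 2:
  x1: GS value = (-8 - (-2)·-0.4534) / (3) = -2.9689;  x1 ← (1−ω)·-3.8000 + ω·-2.9689 = -3.1351
  x2: GS value = (-8 - (2)·-3.1351) / (6) = -0.2883;  x2 ← (1−ω)·-0.4534 + ω·-0.2883 = -0.3213

(-3.1351, -0.3213)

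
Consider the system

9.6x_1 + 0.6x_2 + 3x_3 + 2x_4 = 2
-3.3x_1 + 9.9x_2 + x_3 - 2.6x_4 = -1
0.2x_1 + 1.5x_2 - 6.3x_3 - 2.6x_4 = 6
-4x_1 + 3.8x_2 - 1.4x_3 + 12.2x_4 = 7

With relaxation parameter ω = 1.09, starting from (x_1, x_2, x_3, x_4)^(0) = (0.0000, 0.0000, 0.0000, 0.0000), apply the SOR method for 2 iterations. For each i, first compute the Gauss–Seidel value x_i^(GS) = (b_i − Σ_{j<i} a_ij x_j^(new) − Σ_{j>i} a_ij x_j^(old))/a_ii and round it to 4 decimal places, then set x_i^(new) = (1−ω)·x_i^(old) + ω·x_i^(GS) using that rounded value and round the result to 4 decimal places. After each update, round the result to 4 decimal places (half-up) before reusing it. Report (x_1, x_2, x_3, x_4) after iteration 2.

Iteration 1:
  x_1: GS value = (2 - (0.6)·0.0000 - (3)·0.0000 - (2)·0.0000) / (9.6) = 0.2083;  x_1 ← (1−ω)·0.0000 + ω·0.2083 = 0.2270
  x_2: GS value = (-1 - (-3.3)·0.2270 - (1)·0.0000 - (-2.6)·0.0000) / (9.9) = -0.0253;  x_2 ← (1−ω)·0.0000 + ω·-0.0253 = -0.0276
  x_3: GS value = (6 - (0.2)·0.2270 - (1.5)·-0.0276 - (-2.6)·0.0000) / (-6.3) = -0.9517;  x_3 ← (1−ω)·0.0000 + ω·-0.9517 = -1.0374
  x_4: GS value = (7 - (-4)·0.2270 - (3.8)·-0.0276 - (-1.4)·-1.0374) / (12.2) = 0.5377;  x_4 ← (1−ω)·0.0000 + ω·0.5377 = 0.5861
Iteration 2:
  x_1: GS value = (2 - (0.6)·-0.0276 - (3)·-1.0374 - (2)·0.5861) / (9.6) = 0.4121;  x_1 ← (1−ω)·0.2270 + ω·0.4121 = 0.4288
  x_2: GS value = (-1 - (-3.3)·0.4288 - (1)·-1.0374 - (-2.6)·0.5861) / (9.9) = 0.3006;  x_2 ← (1−ω)·-0.0276 + ω·0.3006 = 0.3301
  x_3: GS value = (6 - (0.2)·0.4288 - (1.5)·0.3301 - (-2.6)·0.5861) / (-6.3) = -1.1021;  x_3 ← (1−ω)·-1.0374 + ω·-1.1021 = -1.1079
  x_4: GS value = (7 - (-4)·0.4288 - (3.8)·0.3301 - (-1.4)·-1.1079) / (12.2) = 0.4844;  x_4 ← (1−ω)·0.5861 + ω·0.4844 = 0.4752

(0.4288, 0.3301, -1.1079, 0.4752)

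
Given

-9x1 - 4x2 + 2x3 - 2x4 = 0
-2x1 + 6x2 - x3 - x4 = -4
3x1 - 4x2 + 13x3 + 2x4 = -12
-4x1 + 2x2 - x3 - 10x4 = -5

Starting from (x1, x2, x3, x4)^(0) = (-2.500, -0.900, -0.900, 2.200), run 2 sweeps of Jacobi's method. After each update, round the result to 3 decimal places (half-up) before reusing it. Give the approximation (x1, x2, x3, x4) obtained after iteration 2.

Iteration 1:
  x1 = (0 - (-4)·-0.900 - (2)·-0.900 - (-2)·2.200) / (-9) = -0.289
  x2 = (-4 - (-2)·-2.500 - (-1)·-0.900 - (-1)·2.200) / (6) = -1.283
  x3 = (-12 - (3)·-2.500 - (-4)·-0.900 - (2)·2.200) / (13) = -0.962
  x4 = (-5 - (-4)·-2.500 - (2)·-0.900 - (-1)·-0.900) / (-10) = 1.410
Iteration 2:
  x1 = (0 - (-4)·-1.283 - (2)·-0.962 - (-2)·1.410) / (-9) = 0.043
  x2 = (-4 - (-2)·-0.289 - (-1)·-0.962 - (-1)·1.410) / (6) = -0.688
  x3 = (-12 - (3)·-0.289 - (-4)·-1.283 - (2)·1.410) / (13) = -1.468
  x4 = (-5 - (-4)·-0.289 - (2)·-1.283 - (-1)·-0.962) / (-10) = 0.455

(0.043, -0.688, -1.468, 0.455)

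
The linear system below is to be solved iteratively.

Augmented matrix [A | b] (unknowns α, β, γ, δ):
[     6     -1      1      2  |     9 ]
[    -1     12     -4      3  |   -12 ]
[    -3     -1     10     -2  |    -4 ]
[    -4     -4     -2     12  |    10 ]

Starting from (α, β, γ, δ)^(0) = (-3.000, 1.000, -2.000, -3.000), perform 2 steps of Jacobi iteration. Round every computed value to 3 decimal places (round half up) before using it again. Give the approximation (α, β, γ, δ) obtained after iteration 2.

(1.661, -1.308, 0.350, 1.144)

Iteration 1:
  α = (9 - (-1)·1.000 - (1)·-2.000 - (2)·-3.000) / (6) = 3.000
  β = (-12 - (-1)·-3.000 - (-4)·-2.000 - (3)·-3.000) / (12) = -1.167
  γ = (-4 - (-3)·-3.000 - (-1)·1.000 - (-2)·-3.000) / (10) = -1.800
  δ = (10 - (-4)·-3.000 - (-4)·1.000 - (-2)·-2.000) / (12) = -0.167
Iteration 2:
  α = (9 - (-1)·-1.167 - (1)·-1.800 - (2)·-0.167) / (6) = 1.661
  β = (-12 - (-1)·3.000 - (-4)·-1.800 - (3)·-0.167) / (12) = -1.308
  γ = (-4 - (-3)·3.000 - (-1)·-1.167 - (-2)·-0.167) / (10) = 0.350
  δ = (10 - (-4)·3.000 - (-4)·-1.167 - (-2)·-1.800) / (12) = 1.144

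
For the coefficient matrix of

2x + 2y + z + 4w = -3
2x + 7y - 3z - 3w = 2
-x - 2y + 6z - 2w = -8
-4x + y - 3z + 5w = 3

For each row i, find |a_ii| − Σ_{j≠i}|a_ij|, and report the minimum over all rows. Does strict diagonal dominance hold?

-5

row 1: |2| − (2+1+4) = -5
row 2: |7| − (2+3+3) = -1
row 3: |6| − (1+2+2) = 1
row 4: |5| − (4+1+3) = -3
minimum over rows = -5 → not strictly diagonally dominant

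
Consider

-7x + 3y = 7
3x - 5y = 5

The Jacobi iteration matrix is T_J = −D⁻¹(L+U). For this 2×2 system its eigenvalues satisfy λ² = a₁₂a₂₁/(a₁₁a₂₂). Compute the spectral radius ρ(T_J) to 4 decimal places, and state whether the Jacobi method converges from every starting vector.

a₁₂a₂₁/(a₁₁a₂₂) = (3)·(3) / ((-7)·(-5)) = 0.257143
ρ = √|0.257143| = √0.257143 = 0.5071
ρ < 1, so Jacobi converges

0.5071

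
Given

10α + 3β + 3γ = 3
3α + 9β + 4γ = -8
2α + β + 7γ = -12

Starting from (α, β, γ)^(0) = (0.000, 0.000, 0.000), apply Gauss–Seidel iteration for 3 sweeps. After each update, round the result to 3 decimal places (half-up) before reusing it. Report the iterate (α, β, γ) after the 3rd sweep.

(1.041, -0.368, -1.959)

Iteration 1:
  α = (3 - (3)·0.000 - (3)·0.000) / (10) = 0.300
  β = (-8 - (3)·0.300 - (4)·0.000) / (9) = -0.989
  γ = (-12 - (2)·0.300 - (1)·-0.989) / (7) = -1.659
Iteration 2:
  α = (3 - (3)·-0.989 - (3)·-1.659) / (10) = 1.094
  β = (-8 - (3)·1.094 - (4)·-1.659) / (9) = -0.516
  γ = (-12 - (2)·1.094 - (1)·-0.516) / (7) = -1.953
Iteration 3:
  α = (3 - (3)·-0.516 - (3)·-1.953) / (10) = 1.041
  β = (-8 - (3)·1.041 - (4)·-1.953) / (9) = -0.368
  γ = (-12 - (2)·1.041 - (1)·-0.368) / (7) = -1.959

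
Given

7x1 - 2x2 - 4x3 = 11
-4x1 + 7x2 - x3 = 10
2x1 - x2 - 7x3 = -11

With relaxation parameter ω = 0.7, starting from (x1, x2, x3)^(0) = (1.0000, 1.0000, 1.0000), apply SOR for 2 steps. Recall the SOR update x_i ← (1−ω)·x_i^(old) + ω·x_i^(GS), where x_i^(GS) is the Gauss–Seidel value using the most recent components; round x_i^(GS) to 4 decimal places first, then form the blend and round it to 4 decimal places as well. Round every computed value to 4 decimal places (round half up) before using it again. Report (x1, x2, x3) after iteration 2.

(2.7720, 2.9268, 1.8357)

Iteration 1:
  x1: GS value = (11 - (-2)·1.0000 - (-4)·1.0000) / (7) = 2.4286;  x1 ← (1−ω)·1.0000 + ω·2.4286 = 2.0000
  x2: GS value = (10 - (-4)·2.0000 - (-1)·1.0000) / (7) = 2.7143;  x2 ← (1−ω)·1.0000 + ω·2.7143 = 2.2000
  x3: GS value = (-11 - (2)·2.0000 - (-1)·2.2000) / (-7) = 1.8286;  x3 ← (1−ω)·1.0000 + ω·1.8286 = 1.5800
Iteration 2:
  x1: GS value = (11 - (-2)·2.2000 - (-4)·1.5800) / (7) = 3.1029;  x1 ← (1−ω)·2.0000 + ω·3.1029 = 2.7720
  x2: GS value = (10 - (-4)·2.7720 - (-1)·1.5800) / (7) = 3.2383;  x2 ← (1−ω)·2.2000 + ω·3.2383 = 2.9268
  x3: GS value = (-11 - (2)·2.7720 - (-1)·2.9268) / (-7) = 1.9453;  x3 ← (1−ω)·1.5800 + ω·1.9453 = 1.8357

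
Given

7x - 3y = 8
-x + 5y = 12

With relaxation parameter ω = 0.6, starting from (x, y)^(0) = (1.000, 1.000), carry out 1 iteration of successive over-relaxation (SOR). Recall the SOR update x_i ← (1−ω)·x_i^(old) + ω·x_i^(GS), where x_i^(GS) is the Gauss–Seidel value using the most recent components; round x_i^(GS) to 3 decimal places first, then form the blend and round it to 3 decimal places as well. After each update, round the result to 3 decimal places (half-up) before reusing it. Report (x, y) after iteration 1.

(1.343, 2.001)

Iteration 1:
  x: GS value = (8 - (-3)·1.000) / (7) = 1.571;  x ← (1−ω)·1.000 + ω·1.571 = 1.343
  y: GS value = (12 - (-1)·1.343) / (5) = 2.669;  y ← (1−ω)·1.000 + ω·2.669 = 2.001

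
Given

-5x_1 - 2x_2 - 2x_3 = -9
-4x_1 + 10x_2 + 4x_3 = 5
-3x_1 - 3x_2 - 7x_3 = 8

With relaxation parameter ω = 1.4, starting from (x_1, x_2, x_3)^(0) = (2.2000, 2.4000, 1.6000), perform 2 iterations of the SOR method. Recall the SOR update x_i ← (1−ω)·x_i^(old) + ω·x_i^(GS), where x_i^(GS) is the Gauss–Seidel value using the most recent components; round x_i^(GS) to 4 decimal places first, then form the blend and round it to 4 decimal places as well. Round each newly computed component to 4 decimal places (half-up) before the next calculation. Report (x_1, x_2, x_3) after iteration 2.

Iteration 1:
  x_1: GS value = (-9 - (-2)·2.4000 - (-2)·1.6000) / (-5) = 0.2000;  x_1 ← (1−ω)·2.2000 + ω·0.2000 = -0.6000
  x_2: GS value = (5 - (-4)·-0.6000 - (4)·1.6000) / (10) = -0.3800;  x_2 ← (1−ω)·2.4000 + ω·-0.3800 = -1.4920
  x_3: GS value = (8 - (-3)·-0.6000 - (-3)·-1.4920) / (-7) = -0.2463;  x_3 ← (1−ω)·1.6000 + ω·-0.2463 = -0.9848
Iteration 2:
  x_1: GS value = (-9 - (-2)·-1.4920 - (-2)·-0.9848) / (-5) = 2.7907;  x_1 ← (1−ω)·-0.6000 + ω·2.7907 = 4.1470
  x_2: GS value = (5 - (-4)·4.1470 - (4)·-0.9848) / (10) = 2.5527;  x_2 ← (1−ω)·-1.4920 + ω·2.5527 = 4.1706
  x_3: GS value = (8 - (-3)·4.1470 - (-3)·4.1706) / (-7) = -4.7075;  x_3 ← (1−ω)·-0.9848 + ω·-4.7075 = -6.1966

(4.1470, 4.1706, -6.1966)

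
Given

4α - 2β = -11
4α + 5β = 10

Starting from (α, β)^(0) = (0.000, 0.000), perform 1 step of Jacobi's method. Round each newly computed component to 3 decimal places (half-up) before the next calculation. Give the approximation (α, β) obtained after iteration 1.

Iteration 1:
  α = (-11 - (-2)·0.000) / (4) = -2.750
  β = (10 - (4)·0.000) / (5) = 2.000

(-2.750, 2.000)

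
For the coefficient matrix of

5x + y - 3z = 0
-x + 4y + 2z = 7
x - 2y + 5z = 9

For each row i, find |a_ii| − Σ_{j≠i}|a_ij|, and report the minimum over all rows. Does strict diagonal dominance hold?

1

row 1: |5| − (1+3) = 1
row 2: |4| − (1+2) = 1
row 3: |5| − (1+2) = 2
minimum over rows = 1 → strictly diagonally dominant (convergence guaranteed)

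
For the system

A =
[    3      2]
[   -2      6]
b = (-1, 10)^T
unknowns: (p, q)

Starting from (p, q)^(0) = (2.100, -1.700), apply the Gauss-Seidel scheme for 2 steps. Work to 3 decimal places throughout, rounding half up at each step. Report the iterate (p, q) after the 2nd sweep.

Iteration 1:
  p = (-1 - (2)·-1.700) / (3) = 0.800
  q = (10 - (-2)·0.800) / (6) = 1.933
Iteration 2:
  p = (-1 - (2)·1.933) / (3) = -1.622
  q = (10 - (-2)·-1.622) / (6) = 1.126

(-1.622, 1.126)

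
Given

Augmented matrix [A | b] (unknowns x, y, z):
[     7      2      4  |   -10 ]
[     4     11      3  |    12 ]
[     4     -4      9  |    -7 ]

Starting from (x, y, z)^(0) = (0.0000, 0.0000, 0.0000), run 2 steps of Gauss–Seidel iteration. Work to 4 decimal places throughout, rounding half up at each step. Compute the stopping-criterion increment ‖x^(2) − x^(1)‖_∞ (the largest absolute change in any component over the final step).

0.7875

Iteration 1:
  x = (-10 - (2)·0.0000 - (4)·0.0000) / (7) = -1.4286
  y = (12 - (4)·-1.4286 - (3)·0.0000) / (11) = 1.6104
  z = (-7 - (4)·-1.4286 - (-4)·1.6104) / (9) = 0.5729
Iteration 2:
  x = (-10 - (2)·1.6104 - (4)·0.5729) / (7) = -2.2161
  y = (12 - (4)·-2.2161 - (3)·0.5729) / (11) = 1.7405
  z = (-7 - (4)·-2.2161 - (-4)·1.7405) / (9) = 0.9807
Change: (-0.7875, 0.1301, 0.4078) → max |·| = 0.7875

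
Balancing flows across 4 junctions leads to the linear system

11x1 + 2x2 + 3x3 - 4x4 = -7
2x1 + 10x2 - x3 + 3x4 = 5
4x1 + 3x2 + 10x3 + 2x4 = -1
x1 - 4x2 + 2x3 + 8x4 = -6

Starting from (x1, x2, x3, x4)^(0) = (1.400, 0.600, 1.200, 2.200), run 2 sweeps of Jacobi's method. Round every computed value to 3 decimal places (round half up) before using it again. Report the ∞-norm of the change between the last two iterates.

Iteration 1:
  x1 = (-7 - (2)·0.600 - (3)·1.200 - (-4)·2.200) / (11) = -0.273
  x2 = (5 - (2)·1.400 - (-1)·1.200 - (3)·2.200) / (10) = -0.320
  x3 = (-1 - (4)·1.400 - (3)·0.600 - (2)·2.200) / (10) = -1.280
  x4 = (-6 - (1)·1.400 - (-4)·0.600 - (2)·1.200) / (8) = -0.925
Iteration 2:
  x1 = (-7 - (2)·-0.320 - (3)·-1.280 - (-4)·-0.925) / (11) = -0.565
  x2 = (5 - (2)·-0.273 - (-1)·-1.280 - (3)·-0.925) / (10) = 0.704
  x3 = (-1 - (4)·-0.273 - (3)·-0.320 - (2)·-0.925) / (10) = 0.290
  x4 = (-6 - (1)·-0.273 - (-4)·-0.320 - (2)·-1.280) / (8) = -0.556
Change: (-0.292, 1.024, 1.570, 0.369) → max |·| = 1.570

1.570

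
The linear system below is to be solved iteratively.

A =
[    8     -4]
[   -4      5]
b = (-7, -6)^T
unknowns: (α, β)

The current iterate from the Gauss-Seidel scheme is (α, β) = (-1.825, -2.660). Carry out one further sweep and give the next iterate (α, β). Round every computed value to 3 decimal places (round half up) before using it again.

One sweep:
  α = (-7 - (-4)·-2.660) / (8) = -2.205
  β = (-6 - (-4)·-2.205) / (5) = -2.964

(-2.205, -2.964)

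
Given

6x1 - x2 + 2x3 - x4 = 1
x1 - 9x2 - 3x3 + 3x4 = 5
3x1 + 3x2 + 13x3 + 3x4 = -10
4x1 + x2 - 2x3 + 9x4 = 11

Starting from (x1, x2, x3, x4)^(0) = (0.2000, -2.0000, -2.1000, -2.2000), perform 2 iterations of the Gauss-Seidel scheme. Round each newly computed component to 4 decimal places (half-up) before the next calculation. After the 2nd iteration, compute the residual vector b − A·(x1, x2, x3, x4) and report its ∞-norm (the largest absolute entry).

Iteration 1:
  x1 = (1 - (-1)·-2.0000 - (2)·-2.1000 - (-1)·-2.2000) / (6) = 0.1667
  x2 = (5 - (1)·0.1667 - (-3)·-2.1000 - (3)·-2.2000) / (-9) = -0.5704
  x3 = (-10 - (3)·0.1667 - (3)·-0.5704 - (3)·-2.2000) / (13) = -0.1684
  x4 = (11 - (4)·0.1667 - (1)·-0.5704 - (-2)·-0.1684) / (9) = 1.1741
Iteration 2:
  x1 = (1 - (-1)·-0.5704 - (2)·-0.1684 - (-1)·1.1741) / (6) = 0.3234
  x2 = (5 - (1)·0.3234 - (-3)·-0.1684 - (3)·1.1741) / (-9) = -0.0721
  x3 = (-10 - (3)·0.3234 - (3)·-0.0721 - (3)·1.1741) / (13) = -1.0982
  x4 = (11 - (4)·0.3234 - (1)·-0.0721 - (-2)·-1.0982) / (9) = 0.8425
Residual b − A·x = (2.0264, -1.7944, 0.9952, -0.0004); ∞-norm = 2.0264

2.0264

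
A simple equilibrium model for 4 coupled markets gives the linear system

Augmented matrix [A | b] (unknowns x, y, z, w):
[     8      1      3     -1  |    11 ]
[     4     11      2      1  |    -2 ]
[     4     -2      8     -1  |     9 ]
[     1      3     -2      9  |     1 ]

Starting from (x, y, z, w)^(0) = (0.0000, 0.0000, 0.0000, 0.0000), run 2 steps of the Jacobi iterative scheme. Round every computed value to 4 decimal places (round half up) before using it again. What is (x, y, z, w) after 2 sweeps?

(0.9897, -0.8965, 0.4059, 0.2689)

Iteration 1:
  x = (11 - (1)·0.0000 - (3)·0.0000 - (-1)·0.0000) / (8) = 1.3750
  y = (-2 - (4)·0.0000 - (2)·0.0000 - (1)·0.0000) / (11) = -0.1818
  z = (9 - (4)·0.0000 - (-2)·0.0000 - (-1)·0.0000) / (8) = 1.1250
  w = (1 - (1)·0.0000 - (3)·0.0000 - (-2)·0.0000) / (9) = 0.1111
Iteration 2:
  x = (11 - (1)·-0.1818 - (3)·1.1250 - (-1)·0.1111) / (8) = 0.9897
  y = (-2 - (4)·1.3750 - (2)·1.1250 - (1)·0.1111) / (11) = -0.8965
  z = (9 - (4)·1.3750 - (-2)·-0.1818 - (-1)·0.1111) / (8) = 0.4059
  w = (1 - (1)·1.3750 - (3)·-0.1818 - (-2)·1.1250) / (9) = 0.2689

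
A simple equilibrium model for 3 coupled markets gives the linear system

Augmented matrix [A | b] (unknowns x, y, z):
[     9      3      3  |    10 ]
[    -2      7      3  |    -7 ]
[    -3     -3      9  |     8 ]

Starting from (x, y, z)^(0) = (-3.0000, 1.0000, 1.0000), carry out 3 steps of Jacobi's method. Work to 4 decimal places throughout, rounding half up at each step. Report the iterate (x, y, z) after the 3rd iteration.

(1.3422, -0.6039, 1.1658)

Iteration 1:
  x = (10 - (3)·1.0000 - (3)·1.0000) / (9) = 0.4444
  y = (-7 - (-2)·-3.0000 - (3)·1.0000) / (7) = -2.2857
  z = (8 - (-3)·-3.0000 - (-3)·1.0000) / (9) = 0.2222
Iteration 2:
  x = (10 - (3)·-2.2857 - (3)·0.2222) / (9) = 1.7989
  y = (-7 - (-2)·0.4444 - (3)·0.2222) / (7) = -0.9683
  z = (8 - (-3)·0.4444 - (-3)·-2.2857) / (9) = 0.2751
Iteration 3:
  x = (10 - (3)·-0.9683 - (3)·0.2751) / (9) = 1.3422
  y = (-7 - (-2)·1.7989 - (3)·0.2751) / (7) = -0.6039
  z = (8 - (-3)·1.7989 - (-3)·-0.9683) / (9) = 1.1658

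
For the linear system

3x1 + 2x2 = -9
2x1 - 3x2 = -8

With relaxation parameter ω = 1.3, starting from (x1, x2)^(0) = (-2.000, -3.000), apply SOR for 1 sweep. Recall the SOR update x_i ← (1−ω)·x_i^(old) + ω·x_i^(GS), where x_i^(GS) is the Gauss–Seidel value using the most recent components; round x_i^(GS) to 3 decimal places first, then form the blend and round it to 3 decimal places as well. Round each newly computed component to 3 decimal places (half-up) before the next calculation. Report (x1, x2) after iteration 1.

(-0.700, 3.760)

Iteration 1:
  x1: GS value = (-9 - (2)·-3.000) / (3) = -1.000;  x1 ← (1−ω)·-2.000 + ω·-1.000 = -0.700
  x2: GS value = (-8 - (2)·-0.700) / (-3) = 2.200;  x2 ← (1−ω)·-3.000 + ω·2.200 = 3.760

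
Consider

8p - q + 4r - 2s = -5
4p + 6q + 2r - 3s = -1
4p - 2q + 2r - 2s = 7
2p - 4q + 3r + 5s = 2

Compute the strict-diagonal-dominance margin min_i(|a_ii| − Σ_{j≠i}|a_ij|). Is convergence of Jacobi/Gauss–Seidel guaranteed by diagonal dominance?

-6

row 1: |8| − (1+4+2) = 1
row 2: |6| − (4+2+3) = -3
row 3: |2| − (4+2+2) = -6
row 4: |5| − (2+4+3) = -4
minimum over rows = -6 → not strictly diagonally dominant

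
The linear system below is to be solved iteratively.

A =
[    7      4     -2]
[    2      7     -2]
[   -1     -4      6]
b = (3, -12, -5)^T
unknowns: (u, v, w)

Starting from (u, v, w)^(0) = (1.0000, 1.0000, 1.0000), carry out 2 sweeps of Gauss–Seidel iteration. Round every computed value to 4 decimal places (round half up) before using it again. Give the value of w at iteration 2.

Iteration 1:
  u = (3 - (4)·1.0000 - (-2)·1.0000) / (7) = 0.1429
  v = (-12 - (2)·0.1429 - (-2)·1.0000) / (7) = -1.4694
  w = (-5 - (-1)·0.1429 - (-4)·-1.4694) / (6) = -1.7891
Iteration 2:
  u = (3 - (4)·-1.4694 - (-2)·-1.7891) / (7) = 0.7571
  v = (-12 - (2)·0.7571 - (-2)·-1.7891) / (7) = -2.4418
  w = (-5 - (-1)·0.7571 - (-4)·-2.4418) / (6) = -2.3350

-2.3350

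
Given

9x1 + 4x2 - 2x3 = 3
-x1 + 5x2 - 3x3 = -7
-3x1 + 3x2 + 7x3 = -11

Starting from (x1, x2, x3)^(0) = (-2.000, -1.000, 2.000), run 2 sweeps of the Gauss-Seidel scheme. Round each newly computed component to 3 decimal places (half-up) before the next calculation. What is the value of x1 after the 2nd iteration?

0.077

Iteration 1:
  x1 = (3 - (4)·-1.000 - (-2)·2.000) / (9) = 1.222
  x2 = (-7 - (-1)·1.222 - (-3)·2.000) / (5) = 0.044
  x3 = (-11 - (-3)·1.222 - (3)·0.044) / (7) = -1.067
Iteration 2:
  x1 = (3 - (4)·0.044 - (-2)·-1.067) / (9) = 0.077
  x2 = (-7 - (-1)·0.077 - (-3)·-1.067) / (5) = -2.025
  x3 = (-11 - (-3)·0.077 - (3)·-2.025) / (7) = -0.671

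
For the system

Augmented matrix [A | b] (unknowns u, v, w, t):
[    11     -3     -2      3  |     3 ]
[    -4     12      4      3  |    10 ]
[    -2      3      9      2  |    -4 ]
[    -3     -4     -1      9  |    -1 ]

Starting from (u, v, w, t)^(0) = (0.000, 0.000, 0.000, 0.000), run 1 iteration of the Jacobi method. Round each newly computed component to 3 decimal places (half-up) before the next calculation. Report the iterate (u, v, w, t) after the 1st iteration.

(0.273, 0.833, -0.444, -0.111)

Iteration 1:
  u = (3 - (-3)·0.000 - (-2)·0.000 - (3)·0.000) / (11) = 0.273
  v = (10 - (-4)·0.000 - (4)·0.000 - (3)·0.000) / (12) = 0.833
  w = (-4 - (-2)·0.000 - (3)·0.000 - (2)·0.000) / (9) = -0.444
  t = (-1 - (-3)·0.000 - (-4)·0.000 - (-1)·0.000) / (9) = -0.111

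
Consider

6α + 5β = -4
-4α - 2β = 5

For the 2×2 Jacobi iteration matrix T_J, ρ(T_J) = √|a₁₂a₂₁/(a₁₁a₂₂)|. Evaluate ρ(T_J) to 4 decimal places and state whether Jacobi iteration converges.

a₁₂a₂₁/(a₁₁a₂₂) = (5)·(-4) / ((6)·(-2)) = 1.666667
ρ = √|1.666667| = √1.666667 = 1.2910
ρ > 1, so Jacobi diverges

1.2910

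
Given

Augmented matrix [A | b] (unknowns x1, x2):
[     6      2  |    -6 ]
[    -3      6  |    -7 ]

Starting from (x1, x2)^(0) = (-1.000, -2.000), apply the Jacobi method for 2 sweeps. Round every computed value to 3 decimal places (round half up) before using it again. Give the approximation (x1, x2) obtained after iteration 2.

Iteration 1:
  x1 = (-6 - (2)·-2.000) / (6) = -0.333
  x2 = (-7 - (-3)·-1.000) / (6) = -1.667
Iteration 2:
  x1 = (-6 - (2)·-1.667) / (6) = -0.444
  x2 = (-7 - (-3)·-0.333) / (6) = -1.333

(-0.444, -1.333)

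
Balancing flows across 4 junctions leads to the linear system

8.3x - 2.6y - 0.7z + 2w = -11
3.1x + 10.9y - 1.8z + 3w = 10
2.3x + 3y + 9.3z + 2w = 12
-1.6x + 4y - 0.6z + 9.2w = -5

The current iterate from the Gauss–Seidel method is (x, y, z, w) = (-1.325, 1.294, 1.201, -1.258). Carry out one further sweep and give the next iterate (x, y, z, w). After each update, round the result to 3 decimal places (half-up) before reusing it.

One sweep:
  x = (-11 - (-2.6)·1.294 - (-0.7)·1.201 - (2)·-1.258) / (8.3) = -0.516
  y = (10 - (3.1)·-0.516 - (-1.8)·1.201 - (3)·-1.258) / (10.9) = 1.609
  z = (12 - (2.3)·-0.516 - (3)·1.609 - (2)·-1.258) / (9.3) = 1.169
  w = (-5 - (-1.6)·-0.516 - (4)·1.609 - (-0.6)·1.169) / (9.2) = -1.257

(-0.516, 1.609, 1.169, -1.257)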